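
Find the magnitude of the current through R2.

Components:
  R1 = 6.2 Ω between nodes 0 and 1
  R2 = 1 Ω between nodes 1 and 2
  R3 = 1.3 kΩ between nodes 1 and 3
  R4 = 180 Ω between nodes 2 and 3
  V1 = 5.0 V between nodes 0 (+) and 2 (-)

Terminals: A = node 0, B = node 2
Nodal analysis, taking node 2 as the 0 V reference.
Source V1 fixes V_0 = 5 V.
KCL at each unknown node (sum of currents leaving = 0; resistances in Ω):
  Node 1: (V_1 - 5)/6.2 + (V_1 - 0)/1 + (V_1 - V_3)/1300 = 0
  Node 3: (V_3 - V_1)/1300 + (V_3 - 0)/180 = 0
Collecting terms (coefficients in siemens):
  1.162·V_1 - 0.0007692·V_3 = 0.8065
  0.006325·V_3 - 0.0007692·V_1 = 0
Determinant D = (1.162)(0.006325) - (-0.0007692)(-0.0007692) = 0.007349
V_1 = [(0.8065)(0.006325) - (-0.0007692)(0)]/D = 0.694 V
V_3 = [(1.162)(0) - (0.8065)(-0.0007692)]/D = 0.08441 V
I_R2 = (V_1 - V_2)/R2 = (0.694 - 0)/1 = 0.694 A
|I_R2| = 0.694 A

Final answer: |I_R2| = 0.694 A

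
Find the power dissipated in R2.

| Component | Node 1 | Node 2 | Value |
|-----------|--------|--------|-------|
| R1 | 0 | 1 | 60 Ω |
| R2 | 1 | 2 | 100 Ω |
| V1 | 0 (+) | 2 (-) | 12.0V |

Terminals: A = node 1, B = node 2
Nodal analysis, taking node 2 as the 0 V reference.
Source V1 fixes V_0 = 12 V.
KCL at each unknown node (sum of currents leaving = 0; resistances in Ω):
  Node 1: (V_1 - 12)/60 + (V_1 - 0)/100 = 0
Collecting terms: 0.02667 × V_1 = 0.2  =>  V_1 = 7.5 V
I_R2 = (V_1 - V_2)/R2 = (7.5 - 0)/100 = 0.075 A
P_R2 = I_R2² × R2 = (0.075)² × 100 = 0.5625 W

Final answer: 0.5625 W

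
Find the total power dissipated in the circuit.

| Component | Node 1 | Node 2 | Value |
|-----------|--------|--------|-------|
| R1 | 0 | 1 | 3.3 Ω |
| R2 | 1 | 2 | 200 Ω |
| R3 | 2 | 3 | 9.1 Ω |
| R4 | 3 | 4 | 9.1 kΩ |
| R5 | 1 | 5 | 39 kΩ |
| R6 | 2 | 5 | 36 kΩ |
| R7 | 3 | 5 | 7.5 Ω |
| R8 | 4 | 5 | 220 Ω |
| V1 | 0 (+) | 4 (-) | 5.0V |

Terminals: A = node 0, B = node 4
Nodal analysis, taking node 4 as the 0 V reference.
Source V1 fixes V_0 = 5 V.
KCL at each unknown node (sum of currents leaving = 0; resistances in Ω):
  Node 1: (V_1 - 5)/3.3 + (V_1 - V_2)/200 + (V_1 - V_5)/39000 = 0
  Node 2: (V_2 - V_1)/200 + (V_2 - V_3)/9.1 + (V_2 - V_5)/36000 = 0
  Node 3: (V_3 - V_2)/9.1 + (V_3 - 0)/9100 + (V_3 - V_5)/7.5 = 0
  Node 5: (V_5 - V_1)/39000 + (V_5 - V_2)/36000 + (V_5 - V_3)/7.5 + (V_5 - 0)/220 = 0
Collecting terms (coefficients in siemens):
  0.3081·V_1 - 0.005·V_2 - 0.00002564·V_5 = 1.515
  0.1149·V_2 - 0.005·V_1 - 0.1099·V_3 - 0.00002778·V_5 = 0
  0.2433·V_3 - 0.1099·V_2 - 0.1333·V_5 = 0
  0.1379·V_5 - 0.00002564·V_1 - 0.00002778·V_2 - 0.1333·V_3 = 0
Solving these 4 simultaneous equations (Gaussian elimination) gives:
  V_1 = 4.962 V, V_2 = 2.666 V, V_3 = 2.562 V, V_5 = 2.478 V
Power in each resistor, P = (ΔV)²/R:
  P_R1 = (5 - 4.962)²/3.3 = 0.0004397 W
  P_R2 = (4.962 - 2.666)²/200 = 0.02636 W
  P_R3 = (2.666 - 2.562)²/9.1 = 0.001198 W
  P_R4 = (2.562 - 0)²/9100 = 0.0007211 W
  P_R5 = (4.962 - 2.478)²/39000 = 0.0001582 W
  P_R6 = (2.666 - 2.478)²/36000 = 0.0000009856 W
  P_R7 = (2.562 - 2.478)²/7.5 = 0.0009396 W
  P_R8 = (0 - 2.478)²/220 = 0.0279 W
P_total = P_R1 + P_R2 + P_R3 + P_R4 + P_R5 + P_R6 + P_R7 + P_R8 = 0.05772 W

Final answer: 0.05772 W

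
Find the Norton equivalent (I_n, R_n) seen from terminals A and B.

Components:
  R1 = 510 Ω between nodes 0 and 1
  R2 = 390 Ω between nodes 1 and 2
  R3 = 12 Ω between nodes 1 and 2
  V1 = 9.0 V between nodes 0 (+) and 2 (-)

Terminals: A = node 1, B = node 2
Find the Thévenin equivalent first; then I_n = V_th/R_th and R_n = R_th.
Step 1 — V_th is the open-circuit voltage V_A - V_B (nothing connected across the terminals).
Nodal analysis, taking node 2 as the 0 V reference.
Source V1 fixes V_0 = 9 V.
KCL at each unknown node (sum of currents leaving = 0; resistances in Ω):
  Node 1: (V_1 - 9)/510 + (V_1 - 0)/390 + (V_1 - 0)/12 = 0
Collecting terms: 0.08786 × V_1 = 0.01765  =>  V_1 = 0.2009 V
V_th = V_1 - V_2 = 0.2009 - 0 = 0.2009 V
Step 2 — R_th: zero the source — replace V1 by a short circuit (node 2 merges into node 0) — and find the resistance seen between A (node 1) and B (node 0).
Reduce the network between node 1 (A) and node 0 (B) by series/parallel combination:
  Rp1 = R1 ‖ R2 ‖ R3 (parallel, all between nodes 0 and 1) = 1/(1/510 + 1/390 + 1/12) = 11.38 Ω
R_th = 11.38 Ω
I_n = V_th/R_th = 0.2009/11.38 = 0.01765 A, and R_n = R_th = 11.38 Ω

Final answer: I_n = 0.01765 A, R_n = 11.38 Ω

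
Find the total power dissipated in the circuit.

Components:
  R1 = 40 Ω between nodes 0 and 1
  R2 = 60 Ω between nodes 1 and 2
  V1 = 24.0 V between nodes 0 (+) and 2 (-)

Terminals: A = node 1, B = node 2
Nodal analysis, taking node 2 as the 0 V reference.
Source V1 fixes V_0 = 24 V.
KCL at each unknown node (sum of currents leaving = 0; resistances in Ω):
  Node 1: (V_1 - 24)/40 + (V_1 - 0)/60 = 0
Collecting terms: 0.04167 × V_1 = 0.6  =>  V_1 = 14.4 V
Power in each resistor, P = (ΔV)²/R:
  P_R1 = (24 - 14.4)²/40 = 2.304 W
  P_R2 = (14.4 - 0)²/60 = 3.456 W
P_total = P_R1 + P_R2 = 5.76 W

Final answer: 5.76 W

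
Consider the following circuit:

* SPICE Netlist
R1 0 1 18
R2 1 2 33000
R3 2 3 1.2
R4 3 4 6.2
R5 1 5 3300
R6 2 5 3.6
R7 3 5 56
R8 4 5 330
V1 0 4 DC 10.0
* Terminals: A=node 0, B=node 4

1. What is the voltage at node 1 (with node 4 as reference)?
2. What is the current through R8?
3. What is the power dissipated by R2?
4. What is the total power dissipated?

Nodal analysis, taking node 4 as the 0 V reference.
Source V1 fixes V_0 = 10 V.
KCL at each unknown node (sum of currents leaving = 0; resistances in Ω):
  Node 1: (V_1 - 10)/18 + (V_1 - V_2)/33000 + (V_1 - V_5)/3300 = 0
  Node 2: (V_2 - V_1)/33000 + (V_2 - V_3)/1.2 + (V_2 - V_5)/3.6 = 0
  Node 3: (V_3 - V_2)/1.2 + (V_3 - 0)/6.2 + (V_3 - V_5)/56 = 0
  Node 5: (V_5 - V_1)/3300 + (V_5 - V_2)/3.6 + (V_5 - V_3)/56 + (V_5 - 0)/330 = 0
Collecting terms (coefficients in siemens):
  0.05589·V_1 - 0.0000303·V_2 - 0.000303·V_5 = 0.5556
  1.111·V_2 - 0.0000303·V_1 - 0.8333·V_3 - 0.2778·V_5 = 0
  1.012·V_3 - 0.8333·V_2 - 0.01786·V_5 = 0
  0.299·V_5 - 0.000303·V_1 - 0.2778·V_2 - 0.01786·V_3 = 0
Solving these 4 simultaneous equations (Gaussian elimination) gives:
  V_1 = 9.941 V, V_2 = 0.02342 V, V_3 = 0.01986 V, V_5 = 0.03302 V
Part 1:
  Read off the nodal solution: V_1 = 9.941 V
Part 2:
  I_R8 = (V_4 - V_5)/R8 = (0 - 0.03302)/330 = -0.0001001 A
  Magnitude: I_R8 = 0.0001001 A
Part 3:
  I_R2 = (V_1 - V_2)/R2 = (9.941 - 0.02342)/33000 = 0.0003005 A
  P_R2 = I_R2² × R2 = (0.0003005)² × 33000 = 0.00298 W
Part 4:
  Power in each resistor, P = (ΔV)²/R:
    P_R1 = (10 - 9.941)²/18 = 0.0001964 W
    P_R2 = (9.941 - 0.02342)²/33000 = 0.00298 W
    P_R3 = (0.02342 - 0.01986)²/1.2 = 0.00001057 W
    P_R4 = (0.01986 - 0)²/6.2 = 0.0000636 W
    P_R5 = (9.941 - 0.03302)²/3300 = 0.02975 W
    P_R6 = (0.02342 - 0.03302)²/3.6 = 0.00002561 W
    P_R7 = (0.01986 - 0.03302)²/56 = 0.000003094 W
    P_R8 = (0 - 0.03302)²/330 = 0.000003304 W
  P_total = P_R1 + P_R2 + P_R3 + P_R4 + P_R5 + P_R6 + P_R7 + P_R8 = 0.03303 W

Final answers:
1. V_1 = 9.941 V
2. I_R8 = 0.0001001 A
3. P_R2 = 0.00298 W
4. P_total = 0.03303 W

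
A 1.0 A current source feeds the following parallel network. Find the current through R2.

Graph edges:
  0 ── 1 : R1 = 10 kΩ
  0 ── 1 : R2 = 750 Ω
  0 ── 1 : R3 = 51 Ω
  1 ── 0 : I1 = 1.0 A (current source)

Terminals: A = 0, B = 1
All resistors sit directly between nodes 0 and 1, so they are in parallel and share one voltage V; the full source current 1 A splits among them.
1/R_par = 1/10000 + 1/750 + 1/51 = 0.02104 S  =>  R_par = 47.53 Ω
V = I × R_par = 1 × 47.53 = 47.53 V
I_R2 = V/R2 = 47.53/750 = 0.06337 A

Final answer: 0.06337 A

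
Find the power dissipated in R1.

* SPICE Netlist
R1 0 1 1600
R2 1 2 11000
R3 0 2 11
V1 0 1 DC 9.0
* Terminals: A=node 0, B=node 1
Nodal analysis, taking node 1 as the 0 V reference.
Source V1 fixes V_0 = 9 V.
KCL at each unknown node (sum of currents leaving = 0; resistances in Ω):
  Node 2: (V_2 - 0)/11000 + (V_2 - 9)/11 = 0
Collecting terms: 0.091 × V_2 = 0.8182  =>  V_2 = 8.991 V
I_R1 = (V_0 - V_1)/R1 = (9 - 0)/1600 = 0.005625 A
P_R1 = I_R1² × R1 = (0.005625)² × 1600 = 0.05063 W

Final answer: 0.05063 W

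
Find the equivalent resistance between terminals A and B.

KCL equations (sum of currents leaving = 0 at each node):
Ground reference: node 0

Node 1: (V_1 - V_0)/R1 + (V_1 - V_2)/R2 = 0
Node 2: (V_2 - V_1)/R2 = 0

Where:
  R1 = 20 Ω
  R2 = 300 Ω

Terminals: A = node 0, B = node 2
Reduce the network between node 0 (A) and node 2 (B) by series/parallel combination:
  Rs1 = R1 + R2 (series, joined only at node 1) = 20 + 300 = 320 Ω
R_eq = 320 Ω

Final answer: 320 Ω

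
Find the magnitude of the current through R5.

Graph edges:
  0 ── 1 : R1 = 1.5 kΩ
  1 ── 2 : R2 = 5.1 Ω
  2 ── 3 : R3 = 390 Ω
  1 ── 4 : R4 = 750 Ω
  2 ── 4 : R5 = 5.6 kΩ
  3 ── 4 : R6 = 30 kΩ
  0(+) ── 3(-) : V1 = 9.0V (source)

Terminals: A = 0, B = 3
Nodal analysis, taking node 3 as the 0 V reference.
Source V1 fixes V_0 = 9 V.
KCL at each unknown node (sum of currents leaving = 0; resistances in Ω):
  Node 1: (V_1 - 9)/1500 + (V_1 - V_2)/5.1 + (V_1 - V_4)/750 = 0
  Node 2: (V_2 - V_1)/5.1 + (V_2 - 0)/390 + (V_2 - V_4)/5600 = 0
  Node 4: (V_4 - V_1)/750 + (V_4 - V_2)/5600 + (V_4 - 0)/30000 = 0
Collecting terms (coefficients in siemens):
  0.1981·V_1 - 0.1961·V_2 - 0.001333·V_4 = 0.006
  0.1988·V_2 - 0.1961·V_1 - 0.0001786·V_4 = 0
  0.001545·V_4 - 0.001333·V_1 - 0.0001786·V_2 = 0
Solving these 3 simultaneous equations (Gaussian elimination) gives:
  V_1 = 1.857 V, V_2 = 1.833 V, V_4 = 1.815 V
I_R5 = (V_2 - V_4)/R5 = (1.833 - 1.815)/5600 = 0.000003366 A
|I_R5| = 0.000003366 A

Final answer: |I_R5| = 3.366e-06 A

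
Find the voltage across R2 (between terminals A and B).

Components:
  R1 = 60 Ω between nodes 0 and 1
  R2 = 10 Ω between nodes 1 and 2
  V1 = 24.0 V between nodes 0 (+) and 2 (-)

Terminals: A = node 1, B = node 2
R1 and R2 are in series across V1 (node 0 → node 1 → node 2), and the output A–B is taken across R2, so this is a voltage divider.
Series current: I = V1/(R1 + R2) = 24/(60 + 10) = 24/70 = 0.3429 A
V_R2 = I × R2 = V1 × R2/(R1 + R2) = 24 × 10/70 = 3.429 V

Final answer: 3.429 V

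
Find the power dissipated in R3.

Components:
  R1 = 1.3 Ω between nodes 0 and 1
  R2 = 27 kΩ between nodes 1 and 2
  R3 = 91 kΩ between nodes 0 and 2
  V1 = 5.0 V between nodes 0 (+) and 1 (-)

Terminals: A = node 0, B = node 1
Nodal analysis, taking node 1 as the 0 V reference.
Source V1 fixes V_0 = 5 V.
KCL at each unknown node (sum of currents leaving = 0; resistances in Ω):
  Node 2: (V_2 - 0)/27000 + (V_2 - 5)/91000 = 0
Collecting terms: 0.00004803 × V_2 = 0.00005495  =>  V_2 = 1.144 V
I_R3 = (V_0 - V_2)/R3 = (5 - 1.144)/91000 = 0.00004237 A
P_R3 = I_R3² × R3 = (0.00004237)² × 91000 = 0.0001634 W

Final answer: 0.0001634 W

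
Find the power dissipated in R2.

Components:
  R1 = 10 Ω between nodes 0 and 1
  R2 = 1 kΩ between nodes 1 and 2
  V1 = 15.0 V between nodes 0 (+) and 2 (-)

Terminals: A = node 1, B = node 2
Nodal analysis, taking node 2 as the 0 V reference.
Source V1 fixes V_0 = 15 V.
KCL at each unknown node (sum of currents leaving = 0; resistances in Ω):
  Node 1: (V_1 - 15)/10 + (V_1 - 0)/1000 = 0
Collecting terms: 0.101 × V_1 = 1.5  =>  V_1 = 14.85 V
I_R2 = (V_1 - V_2)/R2 = (14.85 - 0)/1000 = 0.01485 A
P_R2 = I_R2² × R2 = (0.01485)² × 1000 = 0.2206 W

Final answer: 0.2206 W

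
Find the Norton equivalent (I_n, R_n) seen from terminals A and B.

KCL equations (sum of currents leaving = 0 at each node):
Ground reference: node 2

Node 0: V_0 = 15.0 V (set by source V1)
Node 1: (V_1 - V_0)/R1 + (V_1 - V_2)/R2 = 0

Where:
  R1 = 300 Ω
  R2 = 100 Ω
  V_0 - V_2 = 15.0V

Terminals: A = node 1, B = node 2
Find the Thévenin equivalent first; then I_n = V_th/R_th and R_n = R_th.
Step 1 — V_th is the open-circuit voltage V_A - V_B (nothing connected across the terminals).
Nodal analysis, taking node 2 as the 0 V reference.
Source V1 fixes V_0 = 15 V.
KCL at each unknown node (sum of currents leaving = 0; resistances in Ω):
  Node 1: (V_1 - 15)/300 + (V_1 - 0)/100 = 0
Collecting terms: 0.01333 × V_1 = 0.05  =>  V_1 = 3.75 V
V_th = V_1 - V_2 = 3.75 - 0 = 3.75 V
Step 2 — R_th: zero the source — replace V1 by a short circuit (node 2 merges into node 0) — and find the resistance seen between A (node 1) and B (node 0).
Reduce the network between node 1 (A) and node 0 (B) by series/parallel combination:
  Rp1 = R1 ‖ R2 (parallel, both between nodes 0 and 1) = 1/(1/300 + 1/100) = 75 Ω
R_th = 75 Ω
I_n = V_th/R_th = 3.75/75 = 0.05 A, and R_n = R_th = 75 Ω

Final answer: I_n = 0.05 A, R_n = 75 Ω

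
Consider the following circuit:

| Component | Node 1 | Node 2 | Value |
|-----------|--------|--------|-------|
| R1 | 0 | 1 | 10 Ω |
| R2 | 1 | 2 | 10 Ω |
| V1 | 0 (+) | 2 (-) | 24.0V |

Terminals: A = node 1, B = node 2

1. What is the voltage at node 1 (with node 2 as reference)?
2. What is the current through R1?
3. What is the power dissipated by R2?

Nodal analysis, taking node 2 as the 0 V reference.
Source V1 fixes V_0 = 24 V.
KCL at each unknown node (sum of currents leaving = 0; resistances in Ω):
  Node 1: (V_1 - 24)/10 + (V_1 - 0)/10 = 0
Collecting terms: 0.2 × V_1 = 2.4  =>  V_1 = 12 V
Part 1:
  Read off the nodal solution: V_1 = 12 V
Part 2:
  I_R1 = (V_0 - V_1)/R1 = (24 - 12)/10 = 1.2 A
  Magnitude: I_R1 = 1.2 A
Part 3:
  I_R2 = (V_1 - V_2)/R2 = (12 - 0)/10 = 1.2 A
  P_R2 = I_R2² × R2 = (1.2)² × 10 = 14.4 W

Final answers:
1. V_1 = 12 V
2. I_R1 = 1.2 A
3. P_R2 = 14.4 W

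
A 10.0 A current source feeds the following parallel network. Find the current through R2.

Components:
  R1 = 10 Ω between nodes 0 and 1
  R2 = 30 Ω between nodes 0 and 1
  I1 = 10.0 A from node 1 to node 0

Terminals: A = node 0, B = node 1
All resistors sit directly between nodes 0 and 1, so they are in parallel and share one voltage V; the full source current 10 A splits among them.
1/R_par = 1/10 + 1/30 = 0.1333 S  =>  R_par = 7.5 Ω
V = I × R_par = 10 × 7.5 = 75 V
I_R2 = V/R2 = 75/30 = 2.5 A

Final answer: 2.5 A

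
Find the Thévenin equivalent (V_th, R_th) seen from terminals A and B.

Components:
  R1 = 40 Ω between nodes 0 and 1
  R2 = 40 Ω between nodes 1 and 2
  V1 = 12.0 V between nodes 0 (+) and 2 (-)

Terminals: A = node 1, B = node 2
Step 1 — V_th is the open-circuit voltage V_A - V_B (nothing connected across the terminals).
Nodal analysis, taking node 2 as the 0 V reference.
Source V1 fixes V_0 = 12 V.
KCL at each unknown node (sum of currents leaving = 0; resistances in Ω):
  Node 1: (V_1 - 12)/40 + (V_1 - 0)/40 = 0
Collecting terms: 0.05 × V_1 = 0.3  =>  V_1 = 6 V
V_th = V_1 - V_2 = 6 - 0 = 6 V
Step 2 — R_th: zero the source — replace V1 by a short circuit (node 2 merges into node 0) — and find the resistance seen between A (node 1) and B (node 0).
Reduce the network between node 1 (A) and node 0 (B) by series/parallel combination:
  Rp1 = R1 ‖ R2 (parallel, both between nodes 0 and 1) = 1/(1/40 + 1/40) = 20 Ω
R_th = 20 Ω

Final answer: V_th = 6 V, R_th = 20 Ω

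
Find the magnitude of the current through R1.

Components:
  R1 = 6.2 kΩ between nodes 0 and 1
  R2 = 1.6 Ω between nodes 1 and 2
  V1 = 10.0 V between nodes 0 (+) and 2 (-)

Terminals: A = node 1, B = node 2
Nodal analysis, taking node 2 as the 0 V reference.
Source V1 fixes V_0 = 10 V.
KCL at each unknown node (sum of currents leaving = 0; resistances in Ω):
  Node 1: (V_1 - 10)/6200 + (V_1 - 0)/1.6 = 0
Collecting terms: 0.6252 × V_1 = 0.001613  =>  V_1 = 0.00258 V
I_R1 = (V_0 - V_1)/R1 = (10 - 0.00258)/6200 = 0.001612 A
|I_R1| = 0.001612 A

Final answer: |I_R1| = 0.001612 A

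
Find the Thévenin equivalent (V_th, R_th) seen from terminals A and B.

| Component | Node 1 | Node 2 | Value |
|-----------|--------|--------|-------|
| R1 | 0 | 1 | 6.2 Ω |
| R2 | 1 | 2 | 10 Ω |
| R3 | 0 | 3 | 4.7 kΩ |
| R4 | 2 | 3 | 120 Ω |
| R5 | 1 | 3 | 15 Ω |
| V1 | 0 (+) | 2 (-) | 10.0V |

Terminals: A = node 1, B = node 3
Step 1 — V_th is the open-circuit voltage V_A - V_B (nothing connected across the terminals).
Nodal analysis, taking node 2 as the 0 V reference.
Source V1 fixes V_0 = 10 V.
KCL at each unknown node (sum of currents leaving = 0; resistances in Ω):
  Node 1: (V_1 - 10)/6.2 + (V_1 - 0)/10 + (V_1 - V_3)/15 = 0
  Node 3: (V_3 - 10)/4700 + (V_3 - 0)/120 + (V_3 - V_1)/15 = 0
Collecting terms (coefficients in siemens):
  0.328·V_1 - 0.06667·V_3 = 1.613
  0.07521·V_3 - 0.06667·V_1 = 0.002128
Determinant D = (0.328)(0.07521) - (-0.06667)(-0.06667) = 0.02022
V_1 = [(1.613)(0.07521) - (-0.06667)(0.002128)]/D = 6.006 V
V_3 = [(0.328)(0.002128) - (1.613)(-0.06667)]/D = 5.352 V
V_th = V_1 - V_3 = 6.006 - 5.352 = 0.6541 V
Step 2 — R_th: zero the source — replace V1 by a short circuit (node 2 merges into node 0) — and find the resistance seen between A (node 1) and B (node 3).
Reduce the network between node 1 (A) and node 3 (B) by series/parallel combination:
  Rp1 = R1 ‖ R2 (parallel, both between nodes 0 and 1) = 1/(1/6.2 + 1/10) = 3.827 Ω
  Rp2 = R3 ‖ R4 (parallel, both between nodes 0 and 3) = 1/(1/4700 + 1/120) = 117 Ω
  Rs1 = Rp1 + Rp2 (series, joined only at node 0) = 3.827 + 117 = 120.8 Ω
  Rp3 = R5 ‖ Rs1 (parallel, both between nodes 1 and 3) = 1/(1/15 + 1/120.8) = 13.34 Ω
R_th = 13.34 Ω

Final answer: V_th = 0.6541 V, R_th = 13.34 Ω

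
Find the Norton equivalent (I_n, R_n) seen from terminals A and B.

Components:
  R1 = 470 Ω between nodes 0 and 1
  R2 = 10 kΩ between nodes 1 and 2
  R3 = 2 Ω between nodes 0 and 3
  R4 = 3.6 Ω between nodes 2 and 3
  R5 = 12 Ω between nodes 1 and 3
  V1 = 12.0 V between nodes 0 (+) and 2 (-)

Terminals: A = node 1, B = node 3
Find the Thévenin equivalent first; then I_n = V_th/R_th and R_n = R_th.
Step 1 — V_th is the open-circuit voltage V_A - V_B (nothing connected across the terminals).
Nodal analysis, taking node 2 as the 0 V reference.
Source V1 fixes V_0 = 12 V.
KCL at each unknown node (sum of currents leaving = 0; resistances in Ω):
  Node 1: (V_1 - 12)/470 + (V_1 - 0)/10000 + (V_1 - V_3)/12 = 0
  Node 3: (V_3 - 12)/2 + (V_3 - 0)/3.6 + (V_3 - V_1)/12 = 0
Collecting terms (coefficients in siemens):
  0.08556·V_1 - 0.08333·V_3 = 0.02553
  0.8611·V_3 - 0.08333·V_1 = 6
Determinant D = (0.08556)(0.8611) - (-0.08333)(-0.08333) = 0.06673
V_1 = [(0.02553)(0.8611) - (-0.08333)(6)]/D = 7.822 V
V_3 = [(0.08556)(6) - (0.02553)(-0.08333)]/D = 7.725 V
V_th = V_1 - V_3 = 7.822 - 7.725 = 0.09729 V
Step 2 — R_th: zero the source — replace V1 by a short circuit (node 2 merges into node 0) — and find the resistance seen between A (node 1) and B (node 3).
Reduce the network between node 1 (A) and node 3 (B) by series/parallel combination:
  Rp1 = R1 ‖ R2 (parallel, both between nodes 0 and 1) = 1/(1/470 + 1/10000) = 448.9 Ω
  Rp2 = R3 ‖ R4 (parallel, both between nodes 0 and 3) = 1/(1/2 + 1/3.6) = 1.286 Ω
  Rs1 = Rp1 + Rp2 (series, joined only at node 0) = 448.9 + 1.286 = 450.2 Ω
  Rp3 = R5 ‖ Rs1 (parallel, both between nodes 1 and 3) = 1/(1/12 + 1/450.2) = 11.69 Ω
R_th = 11.69 Ω
I_n = V_th/R_th = 0.09729/11.69 = 0.008323 A, and R_n = R_th = 11.69 Ω

Final answer: I_n = 0.008323 A, R_n = 11.69 Ω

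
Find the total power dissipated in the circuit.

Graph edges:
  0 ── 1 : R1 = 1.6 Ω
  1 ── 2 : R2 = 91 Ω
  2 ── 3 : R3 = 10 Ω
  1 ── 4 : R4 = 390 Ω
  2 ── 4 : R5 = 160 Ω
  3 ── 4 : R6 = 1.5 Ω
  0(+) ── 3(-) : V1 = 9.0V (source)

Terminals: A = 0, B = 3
Nodal analysis, taking node 3 as the 0 V reference.
Source V1 fixes V_0 = 9 V.
KCL at each unknown node (sum of currents leaving = 0; resistances in Ω):
  Node 1: (V_1 - 9)/1.6 + (V_1 - V_2)/91 + (V_1 - V_4)/390 = 0
  Node 2: (V_2 - V_1)/91 + (V_2 - 0)/10 + (V_2 - V_4)/160 = 0
  Node 4: (V_4 - V_1)/390 + (V_4 - V_2)/160 + (V_4 - 0)/1.5 = 0
Collecting terms (coefficients in siemens):
  0.6386·V_1 - 0.01099·V_2 - 0.002564·V_4 = 5.625
  0.1172·V_2 - 0.01099·V_1 - 0.00625·V_4 = 0
  0.6755·V_4 - 0.002564·V_1 - 0.00625·V_2 = 0
Solving these 3 simultaneous equations (Gaussian elimination) gives:
  V_1 = 8.823 V, V_2 = 0.8292 V, V_4 = 0.04117 V
Power in each resistor, P = (ΔV)²/R:
  P_R1 = (9 - 8.823)²/1.6 = 0.01949 W
  P_R2 = (8.823 - 0.8292)²/91 = 0.7023 W
  P_R3 = (0.8292 - 0)²/10 = 0.06876 W
  P_R4 = (8.823 - 0.04117)²/390 = 0.1978 W
  P_R5 = (0.8292 - 0.04117)²/160 = 0.003882 W
  P_R6 = (0 - 0.04117)²/1.5 = 0.00113 W
P_total = P_R1 + P_R2 + P_R3 + P_R4 + P_R5 + P_R6 = 0.9933 W

Final answer: 0.9933 W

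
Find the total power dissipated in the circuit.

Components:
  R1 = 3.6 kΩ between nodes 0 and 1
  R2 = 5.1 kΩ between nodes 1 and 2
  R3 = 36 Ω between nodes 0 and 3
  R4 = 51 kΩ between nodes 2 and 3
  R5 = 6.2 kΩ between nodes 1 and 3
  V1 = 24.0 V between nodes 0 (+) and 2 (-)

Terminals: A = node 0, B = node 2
Nodal analysis, taking node 2 as the 0 V reference.
Source V1 fixes V_0 = 24 V.
KCL at each unknown node (sum of currents leaving = 0; resistances in Ω):
  Node 1: (V_1 - 24)/3600 + (V_1 - 0)/5100 + (V_1 - V_3)/6200 = 0
  Node 3: (V_3 - 24)/36 + (V_3 - 0)/51000 + (V_3 - V_1)/6200 = 0
Collecting terms (coefficients in siemens):
  0.0006351·V_1 - 0.0001613·V_3 = 0.006667
  0.02796·V_3 - 0.0001613·V_1 = 0.6667
Determinant D = (0.0006351)(0.02796) - (-0.0001613)(-0.0001613) = 0.00001773
V_1 = [(0.006667)(0.02796) - (-0.0001613)(0.6667)]/D = 16.58 V
V_3 = [(0.0006351)(0.6667) - (0.006667)(-0.0001613)]/D = 23.94 V
Power in each resistor, P = (ΔV)²/R:
  P_R1 = (24 - 16.58)²/3600 = 0.01531 W
  P_R2 = (16.58 - 0)²/5100 = 0.05387 W
  P_R3 = (24 - 23.94)²/36 = 0.00009887 W
  P_R4 = (0 - 23.94)²/51000 = 0.01124 W
  P_R5 = (16.58 - 23.94)²/6200 = 0.008748 W
P_total = P_R1 + P_R2 + P_R3 + P_R4 + P_R5 = 0.08927 W

Final answer: 0.08927 W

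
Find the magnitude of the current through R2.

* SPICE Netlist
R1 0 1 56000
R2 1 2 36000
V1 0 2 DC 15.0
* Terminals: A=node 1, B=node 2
Nodal analysis, taking node 2 as the 0 V reference.
Source V1 fixes V_0 = 15 V.
KCL at each unknown node (sum of currents leaving = 0; resistances in Ω):
  Node 1: (V_1 - 15)/56000 + (V_1 - 0)/36000 = 0
Collecting terms: 0.00004563 × V_1 = 0.0002679  =>  V_1 = 5.87 V
I_R2 = (V_1 - V_2)/R2 = (5.87 - 0)/36000 = 0.000163 A
|I_R2| = 0.000163 A

Final answer: |I_R2| = 0.000163 A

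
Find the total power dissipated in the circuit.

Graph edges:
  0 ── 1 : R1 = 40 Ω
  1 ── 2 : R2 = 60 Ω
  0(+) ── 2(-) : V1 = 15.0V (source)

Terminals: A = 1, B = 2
Nodal analysis, taking node 2 as the 0 V reference.
Source V1 fixes V_0 = 15 V.
KCL at each unknown node (sum of currents leaving = 0; resistances in Ω):
  Node 1: (V_1 - 15)/40 + (V_1 - 0)/60 = 0
Collecting terms: 0.04167 × V_1 = 0.375  =>  V_1 = 9 V
Power in each resistor, P = (ΔV)²/R:
  P_R1 = (15 - 9)²/40 = 0.9 W
  P_R2 = (9 - 0)²/60 = 1.35 W
P_total = P_R1 + P_R2 = 2.25 W

Final answer: 2.25 W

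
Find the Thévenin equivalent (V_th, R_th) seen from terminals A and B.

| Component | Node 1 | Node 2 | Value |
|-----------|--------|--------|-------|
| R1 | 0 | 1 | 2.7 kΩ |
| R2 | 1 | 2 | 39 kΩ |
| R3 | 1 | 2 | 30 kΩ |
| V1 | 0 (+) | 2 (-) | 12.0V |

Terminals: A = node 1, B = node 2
Step 1 — V_th is the open-circuit voltage V_A - V_B (nothing connected across the terminals).
Nodal analysis, taking node 2 as the 0 V reference.
Source V1 fixes V_0 = 12 V.
KCL at each unknown node (sum of currents leaving = 0; resistances in Ω):
  Node 1: (V_1 - 12)/2700 + (V_1 - 0)/39000 + (V_1 - 0)/30000 = 0
Collecting terms: 0.0004293 × V_1 = 0.004444  =>  V_1 = 10.35 V
V_th = V_1 - V_2 = 10.35 - 0 = 10.35 V
Step 2 — R_th: zero the source — replace V1 by a short circuit (node 2 merges into node 0) — and find the resistance seen between A (node 1) and B (node 0).
Reduce the network between node 1 (A) and node 0 (B) by series/parallel combination:
  Rp1 = R1 ‖ R2 ‖ R3 (parallel, all between nodes 0 and 1) = 1/(1/2700 + 1/39000 + 1/30000) = 2329 Ω
R_th = 2.329 kΩ

Final answer: V_th = 10.35 V, R_th = 2.329 kΩ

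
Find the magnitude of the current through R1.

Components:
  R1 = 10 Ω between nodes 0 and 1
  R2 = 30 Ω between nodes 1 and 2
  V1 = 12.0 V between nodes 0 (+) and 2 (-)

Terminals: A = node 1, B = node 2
Nodal analysis, taking node 2 as the 0 V reference.
Source V1 fixes V_0 = 12 V.
KCL at each unknown node (sum of currents leaving = 0; resistances in Ω):
  Node 1: (V_1 - 12)/10 + (V_1 - 0)/30 = 0
Collecting terms: 0.1333 × V_1 = 1.2  =>  V_1 = 9 V
I_R1 = (V_0 - V_1)/R1 = (12 - 9)/10 = 0.3 A
|I_R1| = 0.3 A

Final answer: |I_R1| = 0.3 A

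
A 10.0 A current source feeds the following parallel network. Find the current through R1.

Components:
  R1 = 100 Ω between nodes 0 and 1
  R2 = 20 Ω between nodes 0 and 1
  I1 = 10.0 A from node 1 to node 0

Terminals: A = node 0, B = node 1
All resistors sit directly between nodes 0 and 1, so they are in parallel and share one voltage V; the full source current 10 A splits among them.
1/R_par = 1/100 + 1/20 = 0.06 S  =>  R_par = 16.67 Ω
V = I × R_par = 10 × 16.67 = 166.7 V
I_R1 = V/R1 = 166.7/100 = 1.667 A

Final answer: 1.667 A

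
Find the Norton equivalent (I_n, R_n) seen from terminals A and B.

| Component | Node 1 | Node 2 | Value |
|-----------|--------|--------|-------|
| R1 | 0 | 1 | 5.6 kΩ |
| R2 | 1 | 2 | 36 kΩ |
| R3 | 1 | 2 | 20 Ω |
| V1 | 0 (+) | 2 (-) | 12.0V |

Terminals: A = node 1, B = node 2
Find the Thévenin equivalent first; then I_n = V_th/R_th and R_n = R_th.
Step 1 — V_th is the open-circuit voltage V_A - V_B (nothing connected across the terminals).
Nodal analysis, taking node 2 as the 0 V reference.
Source V1 fixes V_0 = 12 V.
KCL at each unknown node (sum of currents leaving = 0; resistances in Ω):
  Node 1: (V_1 - 12)/5600 + (V_1 - 0)/36000 + (V_1 - 0)/20 = 0
Collecting terms: 0.05021 × V_1 = 0.002143  =>  V_1 = 0.04268 V
V_th = V_1 - V_2 = 0.04268 - 0 = 0.04268 V
Step 2 — R_th: zero the source — replace V1 by a short circuit (node 2 merges into node 0) — and find the resistance seen between A (node 1) and B (node 0).
Reduce the network between node 1 (A) and node 0 (B) by series/parallel combination:
  Rp1 = R1 ‖ R2 ‖ R3 (parallel, all between nodes 0 and 1) = 1/(1/5600 + 1/36000 + 1/20) = 19.92 Ω
R_th = 19.92 Ω
I_n = V_th/R_th = 0.04268/19.92 = 0.002143 A, and R_n = R_th = 19.92 Ω

Final answer: I_n = 0.002143 A, R_n = 19.92 Ω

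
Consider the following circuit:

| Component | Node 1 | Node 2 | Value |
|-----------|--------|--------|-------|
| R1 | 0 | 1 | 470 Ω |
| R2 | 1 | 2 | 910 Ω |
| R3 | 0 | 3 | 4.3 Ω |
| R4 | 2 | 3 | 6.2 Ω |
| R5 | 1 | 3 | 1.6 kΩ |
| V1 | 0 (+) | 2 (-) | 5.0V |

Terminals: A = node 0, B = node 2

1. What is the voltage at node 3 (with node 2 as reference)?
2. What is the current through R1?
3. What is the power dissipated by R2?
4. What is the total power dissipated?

Nodal analysis, taking node 2 as the 0 V reference.
Source V1 fixes V_0 = 5 V.
KCL at each unknown node (sum of currents leaving = 0; resistances in Ω):
  Node 1: (V_1 - 5)/470 + (V_1 - 0)/910 + (V_1 - V_3)/1600 = 0
  Node 3: (V_3 - 5)/4.3 + (V_3 - 0)/6.2 + (V_3 - V_1)/1600 = 0
Collecting terms (coefficients in siemens):
  0.003852·V_1 - 0.000625·V_3 = 0.01064
  0.3945·V_3 - 0.000625·V_1 = 1.163
Determinant D = (0.003852)(0.3945) - (-0.000625)(-0.000625) = 0.001519
V_1 = [(0.01064)(0.3945) - (-0.000625)(1.163)]/D = 3.241 V
V_3 = [(0.003852)(1.163) - (0.01064)(-0.000625)]/D = 2.953 V
Part 1:
  Read off the nodal solution: V_3 = 2.953 V
Part 2:
  I_R1 = (V_0 - V_1)/R1 = (5 - 3.241)/470 = 0.003742 A
  Magnitude: I_R1 = 0.003742 A
Part 3:
  I_R2 = (V_1 - V_2)/R2 = (3.241 - 0)/910 = 0.003562 A
  P_R2 = I_R2² × R2 = (0.003562)² × 910 = 0.01154 W
Part 4:
  Power in each resistor, P = (ΔV)²/R:
    P_R1 = (5 - 3.241)²/470 = 0.006581 W
    P_R2 = (3.241 - 0)²/910 = 0.01154 W
    P_R3 = (5 - 2.953)²/4.3 = 0.9746 W
    P_R4 = (0 - 2.953)²/6.2 = 1.406 W
    P_R5 = (3.241 - 2.953)²/1600 = 0.00005198 W
  P_total = P_R1 + P_R2 + P_R3 + P_R4 + P_R5 = 2.399 W

Final answers:
1. V_3 = 2.953 V
2. I_R1 = 0.003742 A
3. P_R2 = 0.01154 W
4. P_total = 2.399 W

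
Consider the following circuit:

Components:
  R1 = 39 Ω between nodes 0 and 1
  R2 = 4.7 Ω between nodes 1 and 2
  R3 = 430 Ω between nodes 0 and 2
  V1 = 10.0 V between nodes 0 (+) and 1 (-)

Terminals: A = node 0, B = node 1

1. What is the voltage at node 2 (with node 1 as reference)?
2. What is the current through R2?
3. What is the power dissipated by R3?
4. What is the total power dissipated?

Nodal analysis, taking node 1 as the 0 V reference.
Source V1 fixes V_0 = 10 V.
KCL at each unknown node (sum of currents leaving = 0; resistances in Ω):
  Node 2: (V_2 - 0)/4.7 + (V_2 - 10)/430 = 0
Collecting terms: 0.2151 × V_2 = 0.02326  =>  V_2 = 0.1081 V
Part 1:
  Read off the nodal solution: V_2 = 0.1081 V
Part 2:
  I_R2 = (V_1 - V_2)/R2 = (0 - 0.1081)/4.7 = -0.023 A
  Magnitude: I_R2 = 0.023 A
Part 3:
  I_R3 = (V_0 - V_2)/R3 = (10 - 0.1081)/430 = 0.023 A
  P_R3 = I_R3² × R3 = (0.023)² × 430 = 0.2276 W
Part 4:
  Power in each resistor, P = (ΔV)²/R:
    P_R1 = (10 - 0)²/39 = 2.564 W
    P_R2 = (0 - 0.1081)²/4.7 = 0.002487 W
    P_R3 = (10 - 0.1081)²/430 = 0.2276 W
  P_total = P_R1 + P_R2 + P_R3 = 2.794 W

Final answers:
1. V_2 = 0.1081 V
2. I_R2 = 0.023 A
3. P_R3 = 0.2276 W
4. P_total = 2.794 W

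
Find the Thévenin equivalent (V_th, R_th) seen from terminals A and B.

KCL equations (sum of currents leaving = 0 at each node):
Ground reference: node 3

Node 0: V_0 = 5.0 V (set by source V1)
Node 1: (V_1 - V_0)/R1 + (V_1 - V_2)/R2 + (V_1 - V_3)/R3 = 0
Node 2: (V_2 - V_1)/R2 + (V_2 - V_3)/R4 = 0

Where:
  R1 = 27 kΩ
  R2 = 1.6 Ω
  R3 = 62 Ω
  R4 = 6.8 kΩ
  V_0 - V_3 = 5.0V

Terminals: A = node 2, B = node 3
Step 1 — V_th is the open-circuit voltage V_A - V_B (nothing connected across the terminals).
Nodal analysis, taking node 3 as the 0 V reference.
Source V1 fixes V_0 = 5 V.
KCL at each unknown node (sum of currents leaving = 0; resistances in Ω):
  Node 1: (V_1 - 5)/27000 + (V_1 - V_2)/1.6 + (V_1 - 0)/62 = 0
  Node 2: (V_2 - V_1)/1.6 + (V_2 - 0)/6800 = 0
Collecting terms (coefficients in siemens):
  0.6412·V_1 - 0.625·V_2 = 0.0001852
  0.6251·V_2 - 0.625·V_1 = 0
Determinant D = (0.6412)(0.6251) - (-0.625)(-0.625) = 0.0102
V_1 = [(0.0001852)(0.6251) - (-0.625)(0)]/D = 0.01135 V
V_2 = [(0.6412)(0) - (0.0001852)(-0.625)]/D = 0.01135 V
V_th = V_2 - V_3 = 0.01135 - 0 = 0.01135 V
Step 2 — R_th: zero the source — replace V1 by a short circuit (node 3 merges into node 0) — and find the resistance seen between A (node 2) and B (node 0).
Reduce the network between node 2 (A) and node 0 (B) by series/parallel combination:
  Rp1 = R1 ‖ R3 (parallel, both between nodes 0 and 1) = 1/(1/27000 + 1/62) = 61.86 Ω
  Rs1 = R2 + Rp1 (series, joined only at node 1) = 1.6 + 61.86 = 63.46 Ω
  Rp2 = R4 ‖ Rs1 (parallel, both between nodes 0 and 2) = 1/(1/6800 + 1/63.46) = 62.87 Ω
R_th = 62.87 Ω

Final answer: V_th = 0.01135 V, R_th = 62.87 Ω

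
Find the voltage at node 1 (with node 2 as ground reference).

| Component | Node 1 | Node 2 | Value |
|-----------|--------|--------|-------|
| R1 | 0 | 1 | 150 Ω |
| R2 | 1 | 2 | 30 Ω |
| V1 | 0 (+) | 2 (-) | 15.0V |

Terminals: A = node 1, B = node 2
Nodal analysis, taking node 2 as the 0 V reference.
Source V1 fixes V_0 = 15 V.
KCL at each unknown node (sum of currents leaving = 0; resistances in Ω):
  Node 1: (V_1 - 15)/150 + (V_1 - 0)/30 = 0
Collecting terms: 0.04 × V_1 = 0.1  =>  V_1 = 2.5 V
The requested potential is V_1 = 2.5 V.

Final answer: V_1 = 2.5 V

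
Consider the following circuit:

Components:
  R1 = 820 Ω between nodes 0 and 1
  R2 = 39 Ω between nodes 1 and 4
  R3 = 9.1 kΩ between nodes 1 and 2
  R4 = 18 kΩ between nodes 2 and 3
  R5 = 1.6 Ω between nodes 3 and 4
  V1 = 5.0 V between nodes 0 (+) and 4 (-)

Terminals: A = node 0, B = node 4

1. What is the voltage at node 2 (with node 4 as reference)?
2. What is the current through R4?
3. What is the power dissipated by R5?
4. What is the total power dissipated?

Nodal analysis, taking node 4 as the 0 V reference.
Source V1 fixes V_0 = 5 V.
KCL at each unknown node (sum of currents leaving = 0; resistances in Ω):
  Node 1: (V_1 - 5)/820 + (V_1 - 0)/39 + (V_1 - V_2)/9100 = 0
  Node 2: (V_2 - V_1)/9100 + (V_2 - V_3)/18000 = 0
  Node 3: (V_3 - V_2)/18000 + (V_3 - 0)/1.6 = 0
Collecting terms (coefficients in siemens):
  0.02697·V_1 - 0.0001099·V_2 = 0.006098
  0.0001654·V_2 - 0.0001099·V_1 - 0.00005556·V_3 = 0
  0.6251·V_3 - 0.00005556·V_2 = 0
Solving these 3 simultaneous equations (Gaussian elimination) gives:
  V_1 = 0.2267 V, V_2 = 0.1506 V, V_3 = 0.00001338 V
Part 1:
  Read off the nodal solution: V_2 = 0.1506 V
Part 2:
  I_R4 = (V_2 - V_3)/R4 = (0.1506 - 0.00001338)/18000 = 0.000008365 A
  Magnitude: I_R4 = 0.000008365 A
Part 3:
  I_R5 = (V_3 - V_4)/R5 = (0.00001338 - 0)/1.6 = 0.000008365 A
  P_R5 = I_R5² × R5 = (0.000008365)² × 1.6 = 0.0000000001119 W
Part 4:
  Power in each resistor, P = (ΔV)²/R:
    P_R1 = (5 - 0.2267)²/820 = 0.02779 W
    P_R2 = (0.2267 - 0)²/39 = 0.001318 W
    P_R3 = (0.2267 - 0.1506)²/9100 = 0.0000006367 W
    P_R4 = (0.1506 - 0.00001338)²/18000 = 0.000001259 W
    P_R5 = (0.00001338 - 0)²/1.6 = 0.0000000001119 W
  P_total = P_R1 + P_R2 + P_R3 + P_R4 + P_R5 = 0.02911 W

Final answers:
1. V_2 = 0.1506 V
2. I_R4 = 8.365e-06 A
3. P_R5 = 1.119e-10 W
4. P_total = 0.02911 W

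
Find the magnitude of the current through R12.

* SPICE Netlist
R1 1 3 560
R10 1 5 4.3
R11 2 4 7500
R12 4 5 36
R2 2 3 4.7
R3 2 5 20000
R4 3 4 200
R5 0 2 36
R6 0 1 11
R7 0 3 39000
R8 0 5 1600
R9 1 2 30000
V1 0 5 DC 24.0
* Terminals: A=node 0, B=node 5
Nodal analysis, taking node 5 as the 0 V reference.
Source V1 fixes V_0 = 24 V.
KCL at each unknown node (sum of currents leaving = 0; resistances in Ω):
  Node 1: (V_1 - V_3)/560 + (V_1 - 24)/11 + (V_1 - V_2)/30000 + (V_1 - 0)/4.3 = 0
  Node 2: (V_2 - V_3)/4.7 + (V_2 - 0)/20000 + (V_2 - 24)/36 + (V_2 - V_1)/30000 + (V_2 - V_4)/7500 = 0
  Node 3: (V_3 - V_1)/560 + (V_3 - V_2)/4.7 + (V_3 - V_4)/200 + (V_3 - 24)/39000 = 0
  Node 4: (V_4 - V_3)/200 + (V_4 - V_2)/7500 + (V_4 - 0)/36 = 0
Collecting terms (coefficients in siemens):
  0.3253·V_1 - 0.00003333·V_2 - 0.001786·V_3 = 2.182
  0.2408·V_2 - 0.00003333·V_1 - 0.2128·V_3 - 0.0001333·V_4 = 0.6667
  0.2196·V_3 - 0.001786·V_1 - 0.2128·V_2 - 0.005·V_4 = 0.0006154
  0.03291·V_4 - 0.0001333·V_2 - 0.005·V_3 = 0
Solving these 4 simultaneous equations (Gaussian elimination) gives:
  V_1 = 6.817 V, V_2 = 20.08 V, V_3 = 19.58 V, V_4 = 3.056 V
I_R12 = (V_4 - V_5)/R12 = (3.056 - 0)/36 = 0.08489 A
|I_R12| = 0.08489 A

Final answer: |I_R12| = 0.08489 A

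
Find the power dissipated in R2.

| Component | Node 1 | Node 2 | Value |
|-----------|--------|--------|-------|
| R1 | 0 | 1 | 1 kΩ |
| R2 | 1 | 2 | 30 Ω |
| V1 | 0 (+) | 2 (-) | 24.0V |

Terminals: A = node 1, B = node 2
Nodal analysis, taking node 2 as the 0 V reference.
Source V1 fixes V_0 = 24 V.
KCL at each unknown node (sum of currents leaving = 0; resistances in Ω):
  Node 1: (V_1 - 24)/1000 + (V_1 - 0)/30 = 0
Collecting terms: 0.03433 × V_1 = 0.024  =>  V_1 = 0.699 V
I_R2 = (V_1 - V_2)/R2 = (0.699 - 0)/30 = 0.0233 A
P_R2 = I_R2² × R2 = (0.0233)² × 30 = 0.01629 W

Final answer: 0.01629 W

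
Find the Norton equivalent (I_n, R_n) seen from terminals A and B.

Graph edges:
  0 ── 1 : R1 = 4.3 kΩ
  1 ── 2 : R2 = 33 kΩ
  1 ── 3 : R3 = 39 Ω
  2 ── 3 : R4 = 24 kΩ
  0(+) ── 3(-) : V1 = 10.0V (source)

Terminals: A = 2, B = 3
Find the Thévenin equivalent first; then I_n = V_th/R_th and R_n = R_th.
Step 1 — V_th is the open-circuit voltage V_A - V_B (nothing connected across the terminals).
Nodal analysis, taking node 3 as the 0 V reference.
Source V1 fixes V_0 = 10 V.
KCL at each unknown node (sum of currents leaving = 0; resistances in Ω):
  Node 1: (V_1 - 10)/4300 + (V_1 - V_2)/33000 + (V_1 - 0)/39 = 0
  Node 2: (V_2 - V_1)/33000 + (V_2 - 0)/24000 = 0
Collecting terms (coefficients in siemens):
  0.0259·V_1 - 0.0000303·V_2 = 0.002326
  0.00007197·V_2 - 0.0000303·V_1 = 0
Determinant D = (0.0259)(0.00007197) - (-0.0000303)(-0.0000303) = 0.000001863
V_1 = [(0.002326)(0.00007197) - (-0.0000303)(0)]/D = 0.08982 V
V_2 = [(0.0259)(0) - (0.002326)(-0.0000303)]/D = 0.03782 V
V_th = V_2 - V_3 = 0.03782 - 0 = 0.03782 V
Step 2 — R_th: zero the source — replace V1 by a short circuit (node 3 merges into node 0) — and find the resistance seen between A (node 2) and B (node 0).
Reduce the network between node 2 (A) and node 0 (B) by series/parallel combination:
  Rp1 = R1 ‖ R3 (parallel, both between nodes 0 and 1) = 1/(1/4300 + 1/39) = 38.65 Ω
  Rs1 = R2 + Rp1 (series, joined only at node 1) = 33000 + 38.65 = 33040 Ω
  Rp2 = R4 ‖ Rs1 (parallel, both between nodes 0 and 2) = 1/(1/24000 + 1/33040) = 13900 Ω
R_th = 13.9 kΩ
I_n = V_th/R_th = 0.03782/13900 = 0.000002721 A, and R_n = R_th = 13.9 kΩ

Final answer: I_n = 2.721e-06 A, R_n = 13.9 kΩ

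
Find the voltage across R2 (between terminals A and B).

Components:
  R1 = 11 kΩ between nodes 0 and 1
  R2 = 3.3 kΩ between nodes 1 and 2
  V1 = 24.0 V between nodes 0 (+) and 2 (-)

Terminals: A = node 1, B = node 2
R1 and R2 are in series across V1 (node 0 → node 1 → node 2), and the output A–B is taken across R2, so this is a voltage divider.
Series current: I = V1/(R1 + R2) = 24/(11000 + 3300) = 24/14300 = 0.001678 A
V_R2 = I × R2 = V1 × R2/(R1 + R2) = 24 × 3300/14300 = 5.538 V

Final answer: 5.538 V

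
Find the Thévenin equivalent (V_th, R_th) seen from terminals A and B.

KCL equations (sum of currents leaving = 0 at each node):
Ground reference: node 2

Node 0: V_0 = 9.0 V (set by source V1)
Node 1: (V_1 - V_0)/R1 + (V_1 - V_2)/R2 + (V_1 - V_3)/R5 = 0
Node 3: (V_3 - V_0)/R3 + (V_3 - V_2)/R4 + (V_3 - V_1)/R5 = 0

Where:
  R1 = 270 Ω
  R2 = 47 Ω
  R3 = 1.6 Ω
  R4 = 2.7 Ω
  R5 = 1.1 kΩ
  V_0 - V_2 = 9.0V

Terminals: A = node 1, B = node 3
Step 1 — V_th is the open-circuit voltage V_A - V_B (nothing connected across the terminals).
Nodal analysis, taking node 2 as the 0 V reference.
Source V1 fixes V_0 = 9 V.
KCL at each unknown node (sum of currents leaving = 0; resistances in Ω):
  Node 1: (V_1 - 9)/270 + (V_1 - 0)/47 + (V_1 - V_3)/1100 = 0
  Node 3: (V_3 - 9)/1.6 + (V_3 - 0)/2.7 + (V_3 - V_1)/1100 = 0
Collecting terms (coefficients in siemens):
  0.02589·V_1 - 0.0009091·V_3 = 0.03333
  0.9963·V_3 - 0.0009091·V_1 = 5.625
Determinant D = (0.02589)(0.9963) - (-0.0009091)(-0.0009091) = 0.02579
V_1 = [(0.03333)(0.9963) - (-0.0009091)(5.625)]/D = 1.486 V
V_3 = [(0.02589)(5.625) - (0.03333)(-0.0009091)]/D = 5.647 V
V_th = V_1 - V_3 = 1.486 - 5.647 = -4.162 V
Step 2 — R_th: zero the source — replace V1 by a short circuit (node 2 merges into node 0) — and find the resistance seen between A (node 1) and B (node 3).
Reduce the network between node 1 (A) and node 3 (B) by series/parallel combination:
  Rp1 = R1 ‖ R2 (parallel, both between nodes 0 and 1) = 1/(1/270 + 1/47) = 40.03 Ω
  Rp2 = R3 ‖ R4 (parallel, both between nodes 0 and 3) = 1/(1/1.6 + 1/2.7) = 1.005 Ω
  Rs1 = Rp1 + Rp2 (series, joined only at node 0) = 40.03 + 1.005 = 41.04 Ω
  Rp3 = R5 ‖ Rs1 (parallel, both between nodes 1 and 3) = 1/(1/1100 + 1/41.04) = 39.56 Ω
R_th = 39.56 Ω

Final answer: V_th = -4.162 V, R_th = 39.56 Ω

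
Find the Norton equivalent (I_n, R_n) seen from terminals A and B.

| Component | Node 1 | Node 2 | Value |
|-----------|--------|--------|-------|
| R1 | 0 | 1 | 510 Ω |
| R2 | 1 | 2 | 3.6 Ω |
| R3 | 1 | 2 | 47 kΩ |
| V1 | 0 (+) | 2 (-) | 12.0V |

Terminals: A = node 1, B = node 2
Find the Thévenin equivalent first; then I_n = V_th/R_th and R_n = R_th.
Step 1 — V_th is the open-circuit voltage V_A - V_B (nothing connected across the terminals).
Nodal analysis, taking node 2 as the 0 V reference.
Source V1 fixes V_0 = 12 V.
KCL at each unknown node (sum of currents leaving = 0; resistances in Ω):
  Node 1: (V_1 - 12)/510 + (V_1 - 0)/3.6 + (V_1 - 0)/47000 = 0
Collecting terms: 0.2798 × V_1 = 0.02353  =>  V_1 = 0.08411 V
V_th = V_1 - V_2 = 0.08411 - 0 = 0.08411 V
Step 2 — R_th: zero the source — replace V1 by a short circuit (node 2 merges into node 0) — and find the resistance seen between A (node 1) and B (node 0).
Reduce the network between node 1 (A) and node 0 (B) by series/parallel combination:
  Rp1 = R1 ‖ R2 ‖ R3 (parallel, all between nodes 0 and 1) = 1/(1/510 + 1/3.6 + 1/47000) = 3.574 Ω
R_th = 3.574 Ω
I_n = V_th/R_th = 0.08411/3.574 = 0.02353 A, and R_n = R_th = 3.574 Ω

Final answer: I_n = 0.02353 A, R_n = 3.574 Ω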